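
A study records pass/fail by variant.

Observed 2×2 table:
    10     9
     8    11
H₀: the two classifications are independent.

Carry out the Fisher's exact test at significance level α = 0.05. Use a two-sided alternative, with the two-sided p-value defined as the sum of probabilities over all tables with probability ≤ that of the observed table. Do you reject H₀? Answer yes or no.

reject H₀: no

Margins: r₁=19, r₂=19, c₁=18, c₂=20, n=38
p_obs = C(19,10)·C(19,8)/C(38,18); sum pmf over tables with pmf ≤ p_obs
p-value (two-sided) = 0.74585
At α=0.05: p ≥ α → fail to reject H₀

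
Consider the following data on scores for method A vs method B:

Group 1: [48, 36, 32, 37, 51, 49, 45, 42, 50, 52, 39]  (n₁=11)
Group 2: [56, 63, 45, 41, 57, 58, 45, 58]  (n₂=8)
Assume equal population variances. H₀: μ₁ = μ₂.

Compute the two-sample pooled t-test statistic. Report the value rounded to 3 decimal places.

test statistic = -2.672

x̄₁=43.727, s₁=6.901, n₁=11
x̄₂=52.875, s₂=7.990, n₂=8
s_p² = [10·6.901² + 7·7.990²]/17 = 54.2975
SE = √(s_p²·(1/11+1/8)) = 3.4239
t = (43.727−52.875)/3.4239 = -2.6717
df = 17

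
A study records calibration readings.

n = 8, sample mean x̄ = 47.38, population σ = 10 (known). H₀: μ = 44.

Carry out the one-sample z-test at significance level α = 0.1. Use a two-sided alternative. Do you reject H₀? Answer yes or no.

SE = σ/√n = 10/√8 = 3.5355
z = (x̄−μ₀)/SE = (47.38−44)/3.5355 = 0.9560
p-value (two-sided) = 0.33907
At α=0.1: p ≥ α → fail to reject H₀

reject H₀: no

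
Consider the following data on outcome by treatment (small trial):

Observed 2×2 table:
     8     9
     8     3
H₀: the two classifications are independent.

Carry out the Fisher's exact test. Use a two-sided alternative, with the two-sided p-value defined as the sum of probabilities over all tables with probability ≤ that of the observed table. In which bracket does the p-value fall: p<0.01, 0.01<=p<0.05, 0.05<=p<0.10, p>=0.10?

Margins: r₁=17, r₂=11, c₁=16, c₂=12, n=28
p_obs = C(17,8)·C(11,8)/C(28,16); sum pmf over tables with pmf ≤ p_obs
p-value (two-sided) = 0.25300
→ bracket: p>=0.10

p-value bracket: p>=0.10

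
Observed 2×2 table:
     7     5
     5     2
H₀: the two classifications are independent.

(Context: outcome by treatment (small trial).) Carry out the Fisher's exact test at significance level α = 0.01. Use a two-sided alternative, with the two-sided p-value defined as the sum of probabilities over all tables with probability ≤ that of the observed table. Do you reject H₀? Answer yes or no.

reject H₀: no

Margins: r₁=12, r₂=7, c₁=12, c₂=7, n=19
p_obs = C(12,7)·C(7,5)/C(19,12); sum pmf over tables with pmf ≤ p_obs
p-value (two-sided) = 0.65617
At α=0.01: p ≥ α → fail to reject H₀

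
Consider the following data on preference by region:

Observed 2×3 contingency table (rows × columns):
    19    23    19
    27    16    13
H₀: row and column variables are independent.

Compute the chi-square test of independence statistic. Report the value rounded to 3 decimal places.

Row totals [61, 56], col totals [46, 39, 32], n=117
χ² = (19−23.98)²/23.98 + (23−20.33)²/20.33 + (19−16.68)²/16.68 + (27−22.02)²/22.02 + (16−18.67)²/18.67 + (13−15.32)²/15.32 = 3.5656
df = 2

test statistic = 3.566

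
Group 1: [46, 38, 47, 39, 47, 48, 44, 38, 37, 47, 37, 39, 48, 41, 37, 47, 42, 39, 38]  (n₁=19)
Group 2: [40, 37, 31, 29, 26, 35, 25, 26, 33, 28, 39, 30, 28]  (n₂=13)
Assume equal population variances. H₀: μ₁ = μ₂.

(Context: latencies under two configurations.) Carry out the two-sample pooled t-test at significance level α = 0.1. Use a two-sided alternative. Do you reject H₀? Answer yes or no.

x̄₁=42.053, s₁=4.365, n₁=19
x̄₂=31.308, s₂=5.073, n₂=13
s_p² = [18·4.365² + 12·5.073²]/30 = 21.7239
SE = √(s_p²·(1/19+1/13)) = 1.6776
t = (42.053−31.308)/1.6776 = 6.4048
df = 30
p-value (two-sided) = 0.00000
At α=0.1: p < α → reject H₀

reject H₀: yes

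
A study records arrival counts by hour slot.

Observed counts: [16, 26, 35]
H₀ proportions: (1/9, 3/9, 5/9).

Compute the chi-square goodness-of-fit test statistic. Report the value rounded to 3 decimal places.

test statistic = 7.896

n = 77; E_i = n·p_i = [8.56, 25.67, 42.78]
χ² = (16−8.56)²/8.56 + (26−25.67)²/25.67 + (35−42.78)²/42.78 = 7.8961
df = 2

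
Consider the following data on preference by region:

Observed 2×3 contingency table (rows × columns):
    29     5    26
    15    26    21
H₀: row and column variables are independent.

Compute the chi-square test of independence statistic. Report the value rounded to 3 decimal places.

Row totals [60, 62], col totals [44, 31, 47], n=122
χ² = (29−21.64)²/21.64 + (5−15.25)²/15.25 + (26−23.11)²/23.11 + (15−22.36)²/22.36 + (26−15.75)²/15.75 + (21−23.89)²/23.89 = 19.1846
df = 2

test statistic = 19.185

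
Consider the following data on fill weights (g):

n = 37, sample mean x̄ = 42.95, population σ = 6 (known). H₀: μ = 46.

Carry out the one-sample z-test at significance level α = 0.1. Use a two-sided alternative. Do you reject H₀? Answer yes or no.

reject H₀: yes

SE = σ/√n = 6/√37 = 0.9864
z = (x̄−μ₀)/SE = (42.95−46)/0.9864 = -3.0921
p-value (two-sided) = 0.00199
At α=0.1: p < α → reject H₀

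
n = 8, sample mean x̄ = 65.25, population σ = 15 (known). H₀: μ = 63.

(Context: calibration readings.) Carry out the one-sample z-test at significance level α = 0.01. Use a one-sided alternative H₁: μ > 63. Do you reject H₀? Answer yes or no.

SE = σ/√n = 15/√8 = 5.3033
z = (x̄−μ₀)/SE = (65.25−63)/5.3033 = 0.4243
p-value (one-sided, H₁ greater) = 0.33569
At α=0.01: p ≥ α → fail to reject H₀

reject H₀: no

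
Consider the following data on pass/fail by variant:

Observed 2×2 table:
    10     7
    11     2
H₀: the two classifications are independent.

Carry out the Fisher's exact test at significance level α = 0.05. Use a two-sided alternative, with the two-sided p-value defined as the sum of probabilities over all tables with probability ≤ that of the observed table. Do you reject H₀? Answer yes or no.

reject H₀: no

Margins: r₁=17, r₂=13, c₁=21, c₂=9, n=30
p_obs = C(17,10)·C(13,11)/C(30,21); sum pmf over tables with pmf ≤ p_obs
p-value (two-sided) = 0.22927
At α=0.05: p ≥ α → fail to reject H₀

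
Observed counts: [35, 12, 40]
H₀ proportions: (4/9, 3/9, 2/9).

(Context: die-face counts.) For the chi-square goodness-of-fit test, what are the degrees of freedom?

df = k − 1 = 3 − 1 = 2

degrees of freedom = 2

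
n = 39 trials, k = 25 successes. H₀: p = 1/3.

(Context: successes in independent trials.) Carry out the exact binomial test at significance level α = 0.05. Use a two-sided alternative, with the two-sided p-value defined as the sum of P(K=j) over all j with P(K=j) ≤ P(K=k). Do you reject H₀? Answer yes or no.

Exact binomial: n=39, k=25, p₀=1/3=0.3333
P(X=j) = C(n,j)·p₀^j·(1−p₀)^(n−j); p = Σ P(X=j) over j with P(X=j) ≤ P(X=25)
p-value (two-sided) = 0.00011
At α=0.05: p < α → reject H₀

reject H₀: yes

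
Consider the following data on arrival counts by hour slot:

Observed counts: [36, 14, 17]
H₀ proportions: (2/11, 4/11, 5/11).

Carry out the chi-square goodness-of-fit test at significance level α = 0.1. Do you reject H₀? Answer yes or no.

reject H₀: yes

n = 67; E_i = n·p_i = [12.18, 24.36, 30.45]
χ² = (36−12.18)²/12.18 + (14−24.36)²/24.36 + (17−30.45)²/30.45 = 56.9224
df = 2
p-value (upper-tail) = 0.00000
At α=0.1: p < α → reject H₀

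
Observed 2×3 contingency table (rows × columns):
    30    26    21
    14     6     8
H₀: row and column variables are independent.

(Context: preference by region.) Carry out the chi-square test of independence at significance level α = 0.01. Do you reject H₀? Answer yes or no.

Row totals [77, 28], col totals [44, 32, 29], n=105
χ² = (30−32.27)²/32.27 + (26−23.47)²/23.47 + (21−21.27)²/21.27 + (14−11.73)²/11.73 + (6−8.53)²/8.53 + (8−7.73)²/7.73 = 1.6352
df = 2
p-value (upper-tail) = 0.44149
At α=0.01: p ≥ α → fail to reject H₀

reject H₀: no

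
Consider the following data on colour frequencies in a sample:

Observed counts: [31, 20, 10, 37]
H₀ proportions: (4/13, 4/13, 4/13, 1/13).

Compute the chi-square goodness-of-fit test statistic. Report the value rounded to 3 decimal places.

n = 98; E_i = n·p_i = [30.15, 30.15, 30.15, 7.54]
χ² = (31−30.15)²/30.15 + (20−30.15)²/30.15 + (10−30.15)²/30.15 + (37−7.54)²/7.54 = 132.0536
df = 3

test statistic = 132.054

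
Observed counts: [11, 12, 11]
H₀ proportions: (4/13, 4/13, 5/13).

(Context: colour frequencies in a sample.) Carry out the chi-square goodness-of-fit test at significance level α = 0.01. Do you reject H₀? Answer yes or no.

n = 34; E_i = n·p_i = [10.46, 10.46, 13.08]
χ² = (11−10.46)²/10.46 + (12−10.46)²/10.46 + (11−13.08)²/13.08 = 0.5838
df = 2
p-value (upper-tail) = 0.74683
At α=0.01: p ≥ α → fail to reject H₀

reject H₀: no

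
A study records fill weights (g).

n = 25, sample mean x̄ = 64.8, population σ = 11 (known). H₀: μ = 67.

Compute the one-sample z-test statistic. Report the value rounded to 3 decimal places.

SE = σ/√n = 11/√25 = 2.2000
z = (x̄−μ₀)/SE = (64.8−67)/2.2000 = -1.0000

test statistic = -1.000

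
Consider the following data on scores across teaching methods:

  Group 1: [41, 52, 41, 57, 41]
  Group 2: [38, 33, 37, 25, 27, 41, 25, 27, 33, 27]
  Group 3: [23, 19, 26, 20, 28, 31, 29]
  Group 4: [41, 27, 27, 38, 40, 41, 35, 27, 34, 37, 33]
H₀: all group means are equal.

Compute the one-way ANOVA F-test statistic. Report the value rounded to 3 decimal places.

test statistic = 13.691

Group means [46.40, 31.30, 25.14, 34.55], grand mean 33.364
SSB = Σnᵢ(x̄ᵢ−x̄)² = 1380.752; SSW = ΣΣ(x−x̄ᵢ)² = 974.884
MSB = 1380.752/3 = 460.2506; MSW = 974.884/29 = 33.6167
F = MSB/MSW = 13.6911
df = (3, 29)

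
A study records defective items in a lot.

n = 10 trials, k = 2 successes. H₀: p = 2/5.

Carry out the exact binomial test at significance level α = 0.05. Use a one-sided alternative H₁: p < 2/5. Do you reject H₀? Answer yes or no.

Exact binomial: n=10, k=2, p₀=2/5=0.4000
P(X≤2) from Σ C(n,i)·p₀^i·(1−p₀)^(n−i)
p-value (one-sided, H₁ less) = 0.16729
At α=0.05: p ≥ α → fail to reject H₀

reject H₀: no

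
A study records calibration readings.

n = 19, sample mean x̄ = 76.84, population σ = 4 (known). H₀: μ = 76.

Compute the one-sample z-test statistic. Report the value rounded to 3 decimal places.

SE = σ/√n = 4/√19 = 0.9177
z = (x̄−μ₀)/SE = (76.84−76)/0.9177 = 0.9154

test statistic = 0.915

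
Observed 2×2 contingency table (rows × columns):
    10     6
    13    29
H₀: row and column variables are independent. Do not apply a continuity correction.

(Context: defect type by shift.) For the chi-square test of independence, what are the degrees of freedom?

degrees of freedom = 1

df = (r−1)(c−1) = (2−1)·(2−1) = 1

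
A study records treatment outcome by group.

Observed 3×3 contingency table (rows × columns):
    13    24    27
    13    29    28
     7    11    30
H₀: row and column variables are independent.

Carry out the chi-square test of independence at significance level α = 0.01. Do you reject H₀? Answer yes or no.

Row totals [64, 70, 48], col totals [33, 64, 85], n=182
χ² = (13−11.60)²/11.60 + (24−22.51)²/22.51 + (27−29.89)²/29.89 + (13−12.69)²/12.69 + (29−24.62)²/24.62 + (28−32.69)²/32.69 + (7−8.70)²/8.70 + (11−16.88)²/16.88 + (30−22.42)²/22.42 = 6.9542
df = 4
p-value (upper-tail) = 0.13833
At α=0.01: p ≥ α → fail to reject H₀

reject H₀: no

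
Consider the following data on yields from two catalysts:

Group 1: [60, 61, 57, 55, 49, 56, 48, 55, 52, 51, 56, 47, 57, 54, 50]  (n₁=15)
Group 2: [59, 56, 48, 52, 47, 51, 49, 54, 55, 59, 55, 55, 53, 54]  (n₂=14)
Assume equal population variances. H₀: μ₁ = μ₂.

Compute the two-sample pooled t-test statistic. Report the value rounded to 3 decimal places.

test statistic = 0.345

x̄₁=53.867, s₁=4.240, n₁=15
x̄₂=53.357, s₂=3.671, n₂=14
s_p² = [14·4.240² + 13·3.671²]/27 = 15.8129
SE = √(s_p²·(1/15+1/14)) = 1.4777
t = (53.867−53.357)/1.4777 = 0.3448
df = 27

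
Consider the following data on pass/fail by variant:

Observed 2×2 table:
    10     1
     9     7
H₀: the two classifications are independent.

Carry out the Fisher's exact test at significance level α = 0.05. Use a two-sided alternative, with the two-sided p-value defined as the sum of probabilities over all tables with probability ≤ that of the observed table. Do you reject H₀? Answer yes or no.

Margins: r₁=11, r₂=16, c₁=19, c₂=8, n=27
p_obs = C(11,10)·C(16,9)/C(27,19); sum pmf over tables with pmf ≤ p_obs
p-value (two-sided) = 0.08990
At α=0.05: p ≥ α → fail to reject H₀

reject H₀: no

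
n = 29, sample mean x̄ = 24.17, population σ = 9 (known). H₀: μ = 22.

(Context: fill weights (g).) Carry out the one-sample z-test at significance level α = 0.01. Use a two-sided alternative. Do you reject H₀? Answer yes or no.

reject H₀: no

SE = σ/√n = 9/√29 = 1.6713
z = (x̄−μ₀)/SE = (24.17−22)/1.6713 = 1.2984
p-value (two-sided) = 0.19414
At α=0.01: p ≥ α → fail to reject H₀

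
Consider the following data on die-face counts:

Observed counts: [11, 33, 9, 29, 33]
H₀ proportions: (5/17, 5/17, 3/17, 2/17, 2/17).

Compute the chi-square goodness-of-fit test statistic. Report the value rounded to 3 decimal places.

test statistic = 67.417

n = 115; E_i = n·p_i = [33.82, 33.82, 20.29, 13.53, 13.53]
χ² = (11−33.82)²/33.82 + (33−33.82)²/33.82 + (9−20.29)²/20.29 + (29−13.53)²/13.53 + (33−13.53)²/13.53 = 67.4174
df = 4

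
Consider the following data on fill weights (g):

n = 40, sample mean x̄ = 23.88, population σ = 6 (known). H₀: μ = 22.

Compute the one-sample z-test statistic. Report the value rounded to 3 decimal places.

SE = σ/√n = 6/√40 = 0.9487
z = (x̄−μ₀)/SE = (23.88−22)/0.9487 = 1.9817

test statistic = 1.982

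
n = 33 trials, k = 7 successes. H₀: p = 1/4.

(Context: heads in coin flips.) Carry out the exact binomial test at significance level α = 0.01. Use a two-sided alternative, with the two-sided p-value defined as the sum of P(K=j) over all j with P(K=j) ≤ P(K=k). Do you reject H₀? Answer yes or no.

Exact binomial: n=33, k=7, p₀=1/4=0.2500
P(X=j) = C(n,j)·p₀^j·(1−p₀)^(n−j); p = Σ P(X=j) over j with P(X=j) ≤ P(X=7)
p-value (two-sided) = 0.69295
At α=0.01: p ≥ α → fail to reject H₀

reject H₀: no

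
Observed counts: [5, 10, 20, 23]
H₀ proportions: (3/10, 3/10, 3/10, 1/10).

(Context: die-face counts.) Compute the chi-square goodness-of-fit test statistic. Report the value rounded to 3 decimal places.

test statistic = 63.379

n = 58; E_i = n·p_i = [17.40, 17.40, 17.40, 5.80]
χ² = (5−17.40)²/17.40 + (10−17.40)²/17.40 + (20−17.40)²/17.40 + (23−5.80)²/5.80 = 63.3793
df = 3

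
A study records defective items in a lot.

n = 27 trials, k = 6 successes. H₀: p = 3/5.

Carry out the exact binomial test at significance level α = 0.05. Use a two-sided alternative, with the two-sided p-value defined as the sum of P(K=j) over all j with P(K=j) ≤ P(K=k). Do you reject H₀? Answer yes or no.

Exact binomial: n=27, k=6, p₀=3/5=0.6000
P(X=j) = C(n,j)·p₀^j·(1−p₀)^(n−j); p = Σ P(X=j) over j with P(X=j) ≤ P(X=6)
p-value (two-sided) = 0.00009
At α=0.05: p < α → reject H₀

reject H₀: yes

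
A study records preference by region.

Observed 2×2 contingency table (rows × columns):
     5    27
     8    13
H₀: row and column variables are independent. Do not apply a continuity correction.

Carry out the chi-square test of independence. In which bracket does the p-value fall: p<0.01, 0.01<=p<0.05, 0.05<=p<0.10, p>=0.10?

p-value bracket: 0.05<=p<0.10

Row totals [32, 21], col totals [13, 40], n=53
χ² = (5−7.85)²/7.85 + (27−24.15)²/24.15 + (8−5.15)²/5.15 + (13−15.85)²/15.85 = 3.4583
df = 1
p-value (upper-tail) = 0.06294
→ bracket: 0.05<=p<0.10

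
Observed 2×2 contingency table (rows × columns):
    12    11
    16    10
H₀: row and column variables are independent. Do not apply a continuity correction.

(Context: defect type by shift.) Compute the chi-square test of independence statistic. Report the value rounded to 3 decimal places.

test statistic = 0.437

Row totals [23, 26], col totals [28, 21], n=49
χ² = (12−13.14)²/13.14 + (11−9.86)²/9.86 + (16−14.86)²/14.86 + (10−11.14)²/11.14 = 0.4370
df = 1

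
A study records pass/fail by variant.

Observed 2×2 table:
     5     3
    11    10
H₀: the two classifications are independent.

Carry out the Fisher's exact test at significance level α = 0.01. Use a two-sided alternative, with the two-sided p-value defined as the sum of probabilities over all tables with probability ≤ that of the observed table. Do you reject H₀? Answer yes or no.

reject H₀: no

Margins: r₁=8, r₂=21, c₁=16, c₂=13, n=29
p_obs = C(8,5)·C(21,11)/C(29,16); sum pmf over tables with pmf ≤ p_obs
p-value (two-sided) = 0.69682
At α=0.01: p ≥ α → fail to reject H₀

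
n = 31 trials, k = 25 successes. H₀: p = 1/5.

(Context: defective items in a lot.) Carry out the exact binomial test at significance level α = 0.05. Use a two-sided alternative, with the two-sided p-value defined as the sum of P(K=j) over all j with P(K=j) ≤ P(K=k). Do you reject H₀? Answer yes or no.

Exact binomial: n=31, k=25, p₀=1/5=0.2000
P(X=j) = C(n,j)·p₀^j·(1−p₀)^(n−j); p = Σ P(X=j) over j with P(X=j) ≤ P(X=25)
p-value (two-sided) = 0.00000
At α=0.05: p < α → reject H₀

reject H₀: yes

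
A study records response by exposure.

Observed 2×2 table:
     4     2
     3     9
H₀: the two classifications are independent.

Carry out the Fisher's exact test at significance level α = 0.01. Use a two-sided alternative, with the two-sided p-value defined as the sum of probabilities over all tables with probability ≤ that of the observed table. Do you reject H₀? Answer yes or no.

Margins: r₁=6, r₂=12, c₁=7, c₂=11, n=18
p_obs = C(6,4)·C(12,3)/C(18,7); sum pmf over tables with pmf ≤ p_obs
p-value (two-sided) = 0.14140
At α=0.01: p ≥ α → fail to reject H₀

reject H₀: no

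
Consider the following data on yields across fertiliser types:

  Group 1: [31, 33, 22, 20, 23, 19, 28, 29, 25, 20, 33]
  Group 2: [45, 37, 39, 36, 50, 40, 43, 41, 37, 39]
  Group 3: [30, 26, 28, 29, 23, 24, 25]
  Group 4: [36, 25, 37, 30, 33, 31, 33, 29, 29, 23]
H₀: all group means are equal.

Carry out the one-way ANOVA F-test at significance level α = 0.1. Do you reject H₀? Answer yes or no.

Group means [25.73, 40.70, 26.43, 30.60], grand mean 31.079
SSB = Σnᵢ(x̄ᵢ−x̄)² = 1394.367; SSW = ΣΣ(x−x̄ᵢ)² = 666.396
MSB = 1394.367/3 = 464.7890; MSW = 666.396/34 = 19.5999
F = MSB/MSW = 23.7139
df = (3, 34)
p-value (upper-tail) = 0.00000
At α=0.1: p < α → reject H₀

reject H₀: yes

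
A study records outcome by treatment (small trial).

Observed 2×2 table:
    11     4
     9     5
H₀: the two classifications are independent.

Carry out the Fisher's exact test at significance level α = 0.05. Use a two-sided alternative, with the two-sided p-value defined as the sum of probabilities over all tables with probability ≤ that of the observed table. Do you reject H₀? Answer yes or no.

reject H₀: no

Margins: r₁=15, r₂=14, c₁=20, c₂=9, n=29
p_obs = C(15,11)·C(14,9)/C(29,20); sum pmf over tables with pmf ≤ p_obs
p-value (two-sided) = 0.69985
At α=0.05: p ≥ α → fail to reject H₀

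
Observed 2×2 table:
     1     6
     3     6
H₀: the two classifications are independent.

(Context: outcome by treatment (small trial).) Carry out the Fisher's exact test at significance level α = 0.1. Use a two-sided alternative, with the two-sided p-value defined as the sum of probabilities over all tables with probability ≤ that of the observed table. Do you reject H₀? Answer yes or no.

reject H₀: no

Margins: r₁=7, r₂=9, c₁=4, c₂=12, n=16
p_obs = C(7,1)·C(9,3)/C(16,4); sum pmf over tables with pmf ≤ p_obs
p-value (two-sided) = 0.58462
At α=0.1: p ≥ α → fail to reject H₀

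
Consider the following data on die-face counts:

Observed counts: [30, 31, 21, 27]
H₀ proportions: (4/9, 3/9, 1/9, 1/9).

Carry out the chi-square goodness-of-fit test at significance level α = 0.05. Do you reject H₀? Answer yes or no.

reject H₀: yes

n = 109; E_i = n·p_i = [48.44, 36.33, 12.11, 12.11]
χ² = (30−48.44)²/48.44 + (31−36.33)²/36.33 + (21−12.11)²/12.11 + (27−12.11)²/12.11 = 32.6330
df = 3
p-value (upper-tail) = 0.00000
At α=0.05: p < α → reject H₀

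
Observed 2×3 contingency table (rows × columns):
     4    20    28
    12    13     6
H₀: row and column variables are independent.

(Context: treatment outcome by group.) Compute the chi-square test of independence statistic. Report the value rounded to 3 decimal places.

Row totals [52, 31], col totals [16, 33, 34], n=83
χ² = (4−10.02)²/10.02 + (20−20.67)²/20.67 + (28−21.30)²/21.30 + (12−5.98)²/5.98 + (13−12.33)²/12.33 + (6−12.70)²/12.70 = 15.3922
df = 2

test statistic = 15.392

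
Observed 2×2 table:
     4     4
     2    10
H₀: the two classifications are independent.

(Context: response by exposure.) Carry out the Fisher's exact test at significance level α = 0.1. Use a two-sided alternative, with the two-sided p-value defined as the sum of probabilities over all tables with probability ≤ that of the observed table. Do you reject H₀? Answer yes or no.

Margins: r₁=8, r₂=12, c₁=6, c₂=14, n=20
p_obs = C(8,4)·C(12,2)/C(20,6); sum pmf over tables with pmf ≤ p_obs
p-value (two-sided) = 0.16109
At α=0.1: p ≥ α → fail to reject H₀

reject H₀: no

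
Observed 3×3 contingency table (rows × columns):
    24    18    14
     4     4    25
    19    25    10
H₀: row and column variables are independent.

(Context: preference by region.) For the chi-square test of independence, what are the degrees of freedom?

degrees of freedom = 4

df = (r−1)(c−1) = (3−1)·(3−1) = 4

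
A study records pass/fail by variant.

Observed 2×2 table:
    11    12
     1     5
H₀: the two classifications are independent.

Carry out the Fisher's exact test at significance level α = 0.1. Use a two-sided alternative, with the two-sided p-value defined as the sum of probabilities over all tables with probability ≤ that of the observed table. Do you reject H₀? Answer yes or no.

reject H₀: no

Margins: r₁=23, r₂=6, c₁=12, c₂=17, n=29
p_obs = C(23,11)·C(6,1)/C(29,12); sum pmf over tables with pmf ≤ p_obs
p-value (two-sided) = 0.35439
At α=0.1: p ≥ α → fail to reject H₀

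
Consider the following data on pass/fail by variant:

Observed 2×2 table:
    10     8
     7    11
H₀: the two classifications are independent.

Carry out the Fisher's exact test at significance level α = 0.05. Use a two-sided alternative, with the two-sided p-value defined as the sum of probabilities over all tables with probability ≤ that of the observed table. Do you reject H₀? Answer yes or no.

Margins: r₁=18, r₂=18, c₁=17, c₂=19, n=36
p_obs = C(18,10)·C(18,7)/C(36,17); sum pmf over tables with pmf ≤ p_obs
p-value (two-sided) = 0.50509
At α=0.05: p ≥ α → fail to reject H₀

reject H₀: no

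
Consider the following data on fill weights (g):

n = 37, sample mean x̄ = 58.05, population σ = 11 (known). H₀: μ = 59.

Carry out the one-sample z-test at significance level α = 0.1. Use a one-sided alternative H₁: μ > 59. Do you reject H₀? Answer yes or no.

reject H₀: no

SE = σ/√n = 11/√37 = 1.8084
z = (x̄−μ₀)/SE = (58.05−59)/1.8084 = -0.5253
p-value (one-sided, H₁ greater) = 0.70032
At α=0.1: p ≥ α → fail to reject H₀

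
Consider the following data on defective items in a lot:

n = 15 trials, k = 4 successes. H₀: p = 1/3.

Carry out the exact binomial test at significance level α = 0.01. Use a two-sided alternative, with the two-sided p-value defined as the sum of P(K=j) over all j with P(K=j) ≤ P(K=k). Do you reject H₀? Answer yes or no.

Exact binomial: n=15, k=4, p₀=1/3=0.3333
P(X=j) = C(n,j)·p₀^j·(1−p₀)^(n−j); p = Σ P(X=j) over j with P(X=j) ≤ P(X=4)
p-value (two-sided) = 0.78569
At α=0.01: p ≥ α → fail to reject H₀

reject H₀: no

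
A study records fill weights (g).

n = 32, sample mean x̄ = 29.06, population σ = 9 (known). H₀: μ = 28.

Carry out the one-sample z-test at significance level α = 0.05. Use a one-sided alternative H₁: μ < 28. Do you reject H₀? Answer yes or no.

reject H₀: no

SE = σ/√n = 9/√32 = 1.5910
z = (x̄−μ₀)/SE = (29.06−28)/1.5910 = 0.6663
p-value (one-sided, H₁ less) = 0.74737
At α=0.05: p ≥ α → fail to reject H₀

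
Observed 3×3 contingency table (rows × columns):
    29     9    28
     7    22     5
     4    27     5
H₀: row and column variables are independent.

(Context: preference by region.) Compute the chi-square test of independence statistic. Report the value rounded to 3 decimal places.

Row totals [66, 34, 36], col totals [40, 58, 38], n=136
χ² = (29−19.41)²/19.41 + (9−28.15)²/28.15 + (28−18.44)²/18.44 + (7−10.00)²/10.00 + (22−14.50)²/14.50 + (5−9.50)²/9.50 + (4−10.59)²/10.59 + (27−15.35)²/15.35 + (5−10.06)²/10.06 = 45.1057
df = 4

test statistic = 45.106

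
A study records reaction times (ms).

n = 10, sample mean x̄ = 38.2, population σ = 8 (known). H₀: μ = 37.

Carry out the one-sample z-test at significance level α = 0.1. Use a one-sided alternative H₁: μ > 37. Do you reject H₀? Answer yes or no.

SE = σ/√n = 8/√10 = 2.5298
z = (x̄−μ₀)/SE = (38.2−37)/2.5298 = 0.4743
p-value (one-sided, H₁ greater) = 0.31763
At α=0.1: p ≥ α → fail to reject H₀

reject H₀: no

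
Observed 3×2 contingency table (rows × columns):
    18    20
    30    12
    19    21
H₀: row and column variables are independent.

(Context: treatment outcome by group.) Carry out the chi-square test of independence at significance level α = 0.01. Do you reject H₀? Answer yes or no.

reject H₀: no

Row totals [38, 42, 40], col totals [67, 53], n=120
χ² = (18−21.22)²/21.22 + (20−16.78)²/16.78 + (30−23.45)²/23.45 + (12−18.55)²/18.55 + (19−22.33)²/22.33 + (21−17.67)²/17.67 = 6.3730
df = 2
p-value (upper-tail) = 0.04132
At α=0.01: p ≥ α → fail to reject H₀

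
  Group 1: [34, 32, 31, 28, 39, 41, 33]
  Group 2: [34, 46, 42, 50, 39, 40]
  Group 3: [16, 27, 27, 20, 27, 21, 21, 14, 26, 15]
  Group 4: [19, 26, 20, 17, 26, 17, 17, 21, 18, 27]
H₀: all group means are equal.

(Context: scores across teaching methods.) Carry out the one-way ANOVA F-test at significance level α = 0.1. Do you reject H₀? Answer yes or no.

reject H₀: yes

Group means [34.00, 41.83, 21.40, 20.80], grand mean 27.606
SSB = Σnᵢ(x̄ᵢ−x̄)² = 2349.045; SSW = ΣΣ(x−x̄ᵢ)² = 670.833
MSB = 2349.045/3 = 783.0152; MSW = 670.833/29 = 23.1322
F = MSB/MSW = 33.8496
df = (3, 29)
p-value (upper-tail) = 0.00000
At α=0.1: p < α → reject H₀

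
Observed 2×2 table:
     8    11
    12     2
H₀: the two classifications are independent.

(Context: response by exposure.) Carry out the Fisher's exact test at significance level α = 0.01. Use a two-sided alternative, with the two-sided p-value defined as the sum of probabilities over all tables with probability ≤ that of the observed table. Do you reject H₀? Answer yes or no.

reject H₀: no

Margins: r₁=19, r₂=14, c₁=20, c₂=13, n=33
p_obs = C(19,8)·C(14,12)/C(33,20); sum pmf over tables with pmf ≤ p_obs
p-value (two-sided) = 0.01508
At α=0.01: p ≥ α → fail to reject H₀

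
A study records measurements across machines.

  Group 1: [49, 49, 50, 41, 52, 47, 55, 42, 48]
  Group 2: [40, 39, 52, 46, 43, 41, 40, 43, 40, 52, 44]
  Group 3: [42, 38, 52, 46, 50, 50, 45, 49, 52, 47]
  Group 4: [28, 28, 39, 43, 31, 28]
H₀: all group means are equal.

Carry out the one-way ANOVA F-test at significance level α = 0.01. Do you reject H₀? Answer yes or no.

reject H₀: yes

Group means [48.11, 43.64, 47.10, 32.83], grand mean 43.917
SSB = Σnᵢ(x̄ᵢ−x̄)² = 997.582; SSW = ΣΣ(x−x̄ᵢ)² = 769.168
MSB = 997.582/3 = 332.5274; MSW = 769.168/32 = 24.0365
F = MSB/MSW = 13.8343
df = (3, 32)
p-value (upper-tail) = 0.00001
At α=0.01: p < α → reject H₀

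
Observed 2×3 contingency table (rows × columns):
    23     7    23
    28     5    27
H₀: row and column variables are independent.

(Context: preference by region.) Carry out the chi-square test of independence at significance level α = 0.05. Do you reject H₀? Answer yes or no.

Row totals [53, 60], col totals [51, 12, 50], n=113
χ² = (23−23.92)²/23.92 + (7−5.63)²/5.63 + (23−23.45)²/23.45 + (28−27.08)²/27.08 + (5−6.37)²/6.37 + (27−26.55)²/26.55 = 0.7126
df = 2
p-value (upper-tail) = 0.70025
At α=0.05: p ≥ α → fail to reject H₀

reject H₀: no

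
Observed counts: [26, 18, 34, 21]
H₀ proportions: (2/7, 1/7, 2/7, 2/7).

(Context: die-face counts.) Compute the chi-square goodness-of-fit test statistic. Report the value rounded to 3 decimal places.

test statistic = 4.268

n = 99; E_i = n·p_i = [28.29, 14.14, 28.29, 28.29]
χ² = (26−28.29)²/28.29 + (18−14.14)²/14.14 + (34−28.29)²/28.29 + (21−28.29)²/28.29 = 4.2677
df = 3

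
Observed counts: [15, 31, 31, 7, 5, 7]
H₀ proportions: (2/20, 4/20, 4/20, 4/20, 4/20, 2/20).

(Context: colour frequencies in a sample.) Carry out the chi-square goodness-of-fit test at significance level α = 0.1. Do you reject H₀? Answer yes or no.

n = 96; E_i = n·p_i = [9.60, 19.20, 19.20, 19.20, 19.20, 9.60]
χ² = (15−9.60)²/9.60 + (31−19.20)²/19.20 + (31−19.20)²/19.20 + (7−19.20)²/19.20 + (5−19.20)²/19.20 + (7−9.60)²/9.60 = 36.5000
df = 5
p-value (upper-tail) = 0.00000
At α=0.1: p < α → reject H₀

reject H₀: yes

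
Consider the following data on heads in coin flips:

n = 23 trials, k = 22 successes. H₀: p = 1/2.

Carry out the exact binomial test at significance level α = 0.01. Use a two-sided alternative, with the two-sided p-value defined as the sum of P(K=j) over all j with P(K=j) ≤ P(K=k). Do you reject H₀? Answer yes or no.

reject H₀: yes

Exact binomial: n=23, k=22, p₀=1/2=0.5000
P(X=j) = C(n,j)·p₀^j·(1−p₀)^(n−j); p = Σ P(X=j) over j with P(X=j) ≤ P(X=22)
p-value (two-sided) = 0.00001
At α=0.01: p < α → reject H₀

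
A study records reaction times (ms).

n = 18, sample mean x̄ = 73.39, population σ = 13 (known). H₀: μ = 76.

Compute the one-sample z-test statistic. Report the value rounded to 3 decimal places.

test statistic = -0.852

SE = σ/√n = 13/√18 = 3.0641
z = (x̄−μ₀)/SE = (73.39−76)/3.0641 = -0.8518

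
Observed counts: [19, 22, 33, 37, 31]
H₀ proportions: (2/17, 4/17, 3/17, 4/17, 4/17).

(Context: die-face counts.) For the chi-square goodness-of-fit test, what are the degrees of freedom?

degrees of freedom = 4

df = k − 1 = 5 − 1 = 4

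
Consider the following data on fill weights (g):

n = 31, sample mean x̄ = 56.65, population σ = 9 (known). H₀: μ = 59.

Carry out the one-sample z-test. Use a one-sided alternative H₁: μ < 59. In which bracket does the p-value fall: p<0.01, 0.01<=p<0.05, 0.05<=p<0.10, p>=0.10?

SE = σ/√n = 9/√31 = 1.6164
z = (x̄−μ₀)/SE = (56.65−59)/1.6164 = -1.4538
p-value (one-sided, H₁ less) = 0.07300
→ bracket: 0.05<=p<0.10

p-value bracket: 0.05<=p<0.10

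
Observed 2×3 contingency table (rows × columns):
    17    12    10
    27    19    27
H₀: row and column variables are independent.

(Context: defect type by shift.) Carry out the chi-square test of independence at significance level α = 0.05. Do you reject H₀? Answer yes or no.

Row totals [39, 73], col totals [44, 31, 37], n=112
χ² = (17−15.32)²/15.32 + (12−10.79)²/10.79 + (10−12.88)²/12.88 + (27−28.68)²/28.68 + (19−20.21)²/20.21 + (27−24.12)²/24.12 = 1.4791
df = 2
p-value (upper-tail) = 0.47734
At α=0.05: p ≥ α → fail to reject H₀

reject H₀: no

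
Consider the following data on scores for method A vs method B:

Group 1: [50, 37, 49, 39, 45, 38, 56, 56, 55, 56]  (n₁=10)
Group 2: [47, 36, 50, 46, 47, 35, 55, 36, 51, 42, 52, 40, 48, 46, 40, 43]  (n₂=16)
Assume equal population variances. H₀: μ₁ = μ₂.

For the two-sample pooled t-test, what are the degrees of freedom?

df = n₁ + n₂ − 2 = 10 + 16 − 2 = 24

degrees of freedom = 24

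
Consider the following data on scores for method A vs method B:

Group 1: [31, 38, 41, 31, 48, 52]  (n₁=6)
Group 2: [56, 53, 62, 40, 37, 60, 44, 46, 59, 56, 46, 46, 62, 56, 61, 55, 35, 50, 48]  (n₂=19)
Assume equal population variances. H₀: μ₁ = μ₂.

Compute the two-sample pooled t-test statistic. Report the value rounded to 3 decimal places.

x̄₁=40.167, s₁=8.658, n₁=6
x̄₂=51.158, s₂=8.461, n₂=19
s_p² = [5·8.658² + 18·8.461²]/23 = 72.3200
SE = √(s_p²·(1/6+1/19)) = 3.9824
t = (40.167−51.158)/3.9824 = -2.7599
df = 23

test statistic = -2.760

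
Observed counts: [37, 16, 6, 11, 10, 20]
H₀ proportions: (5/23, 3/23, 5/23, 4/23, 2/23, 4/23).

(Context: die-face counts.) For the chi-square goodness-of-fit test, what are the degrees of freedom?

degrees of freedom = 5

df = k − 1 = 6 − 1 = 5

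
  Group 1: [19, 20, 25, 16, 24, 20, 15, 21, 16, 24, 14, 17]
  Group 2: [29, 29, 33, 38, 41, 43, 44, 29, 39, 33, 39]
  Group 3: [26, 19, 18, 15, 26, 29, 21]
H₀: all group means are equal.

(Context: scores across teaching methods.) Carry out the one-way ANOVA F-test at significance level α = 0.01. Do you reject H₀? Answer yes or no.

reject H₀: yes

Group means [19.25, 36.09, 22.00], grand mean 26.067
SSB = Σnᵢ(x̄ᵢ−x̄)² = 1778.708; SSW = ΣΣ(x−x̄ᵢ)² = 635.159
MSB = 1778.708/2 = 889.3538; MSW = 635.159/27 = 23.5244
F = MSB/MSW = 37.8056
df = (2, 27)
p-value (upper-tail) = 0.00000
At α=0.01: p < α → reject H₀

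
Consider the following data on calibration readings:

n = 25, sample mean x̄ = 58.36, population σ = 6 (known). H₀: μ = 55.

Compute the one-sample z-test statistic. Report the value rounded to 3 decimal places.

SE = σ/√n = 6/√25 = 1.2000
z = (x̄−μ₀)/SE = (58.36−55)/1.2000 = 2.8000

test statistic = 2.800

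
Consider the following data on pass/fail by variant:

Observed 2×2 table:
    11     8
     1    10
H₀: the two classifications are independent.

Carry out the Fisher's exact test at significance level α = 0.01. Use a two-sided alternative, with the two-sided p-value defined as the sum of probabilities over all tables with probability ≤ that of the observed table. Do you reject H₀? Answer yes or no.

Margins: r₁=19, r₂=11, c₁=12, c₂=18, n=30
p_obs = C(19,11)·C(11,1)/C(30,12); sum pmf over tables with pmf ≤ p_obs
p-value (two-sided) = 0.01823
At α=0.01: p ≥ α → fail to reject H₀

reject H₀: no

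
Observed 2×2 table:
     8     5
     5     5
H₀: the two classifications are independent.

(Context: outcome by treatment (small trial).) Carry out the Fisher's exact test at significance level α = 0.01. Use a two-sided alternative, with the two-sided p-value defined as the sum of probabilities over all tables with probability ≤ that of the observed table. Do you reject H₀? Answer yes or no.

reject H₀: no

Margins: r₁=13, r₂=10, c₁=13, c₂=10, n=23
p_obs = C(13,8)·C(10,5)/C(23,13); sum pmf over tables with pmf ≤ p_obs
p-value (two-sided) = 0.68502
At α=0.01: p ≥ α → fail to reject H₀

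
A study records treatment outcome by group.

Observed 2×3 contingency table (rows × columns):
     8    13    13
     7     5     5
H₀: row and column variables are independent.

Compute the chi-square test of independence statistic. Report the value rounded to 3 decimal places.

Row totals [34, 17], col totals [15, 18, 18], n=51
χ² = (8−10.00)²/10.00 + (13−12.00)²/12.00 + (13−12.00)²/12.00 + (7−5.00)²/5.00 + (5−6.00)²/6.00 + (5−6.00)²/6.00 = 1.7000
df = 2

test statistic = 1.700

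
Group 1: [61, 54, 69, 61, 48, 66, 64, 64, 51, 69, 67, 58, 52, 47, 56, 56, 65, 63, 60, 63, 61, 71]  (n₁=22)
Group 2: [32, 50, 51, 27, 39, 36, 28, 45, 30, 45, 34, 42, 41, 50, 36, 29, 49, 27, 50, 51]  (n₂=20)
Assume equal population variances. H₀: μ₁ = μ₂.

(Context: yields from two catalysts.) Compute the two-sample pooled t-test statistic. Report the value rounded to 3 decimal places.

x̄₁=60.273, s₁=6.812, n₁=22
x̄₂=39.600, s₂=8.917, n₂=20
s_p² = [21·6.812² + 19·8.917²]/40 = 62.1291
SE = √(s_p²·(1/22+1/20)) = 2.4353
t = (60.273−39.600)/2.4353 = 8.4889
df = 40

test statistic = 8.489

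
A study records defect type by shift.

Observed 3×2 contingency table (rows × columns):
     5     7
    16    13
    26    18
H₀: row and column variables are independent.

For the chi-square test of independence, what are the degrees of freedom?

df = (r−1)(c−1) = (3−1)·(2−1) = 2

degrees of freedom = 2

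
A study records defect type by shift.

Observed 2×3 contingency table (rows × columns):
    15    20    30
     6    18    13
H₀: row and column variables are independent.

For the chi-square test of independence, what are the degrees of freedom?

degrees of freedom = 2

df = (r−1)(c−1) = (2−1)·(3−1) = 2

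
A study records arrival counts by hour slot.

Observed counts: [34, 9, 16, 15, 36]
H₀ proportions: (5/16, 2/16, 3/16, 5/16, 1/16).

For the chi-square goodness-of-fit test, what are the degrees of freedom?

degrees of freedom = 4

df = k − 1 = 5 − 1 = 4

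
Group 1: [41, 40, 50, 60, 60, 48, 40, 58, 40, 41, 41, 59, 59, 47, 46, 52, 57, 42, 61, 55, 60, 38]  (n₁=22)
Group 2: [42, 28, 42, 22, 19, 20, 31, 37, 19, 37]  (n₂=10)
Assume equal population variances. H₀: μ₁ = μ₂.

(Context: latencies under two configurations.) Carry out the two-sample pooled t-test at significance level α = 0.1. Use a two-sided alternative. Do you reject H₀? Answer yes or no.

x̄₁=49.773, s₁=8.462, n₁=22
x̄₂=29.700, s₂=9.405, n₂=10
s_p² = [21·8.462² + 9·9.405²]/30 = 76.6655
SE = √(s_p²·(1/22+1/10)) = 3.3394
t = (49.773−29.700)/3.3394 = 6.0109
df = 30
p-value (two-sided) = 0.00000
At α=0.1: p < α → reject H₀

reject H₀: yes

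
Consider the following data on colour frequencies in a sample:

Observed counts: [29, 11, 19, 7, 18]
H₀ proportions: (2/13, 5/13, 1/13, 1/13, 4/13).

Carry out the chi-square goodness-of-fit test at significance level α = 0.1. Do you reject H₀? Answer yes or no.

reject H₀: yes

n = 84; E_i = n·p_i = [12.92, 32.31, 6.46, 6.46, 25.85]
χ² = (29−12.92)²/12.92 + (11−32.31)²/32.31 + (19−6.46)²/6.46 + (7−6.46)²/6.46 + (18−25.85)²/25.85 = 60.8107
df = 4
p-value (upper-tail) = 0.00000
At α=0.1: p < α → reject H₀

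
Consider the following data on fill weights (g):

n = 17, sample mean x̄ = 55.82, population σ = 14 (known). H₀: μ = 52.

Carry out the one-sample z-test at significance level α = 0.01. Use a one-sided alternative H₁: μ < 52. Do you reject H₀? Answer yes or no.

reject H₀: no

SE = σ/√n = 14/√17 = 3.3955
z = (x̄−μ₀)/SE = (55.82−52)/3.3955 = 1.1250
p-value (one-sided, H₁ less) = 0.86971
At α=0.01: p ≥ α → fail to reject H₀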